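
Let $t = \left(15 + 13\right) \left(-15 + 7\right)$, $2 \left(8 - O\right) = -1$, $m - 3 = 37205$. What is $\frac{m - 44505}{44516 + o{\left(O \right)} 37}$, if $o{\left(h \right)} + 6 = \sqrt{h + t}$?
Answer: $- \frac{646426636}{3924506911} + \frac{269989 i \sqrt{862}}{3924506911} \approx -0.16472 + 0.0020198 i$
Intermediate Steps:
$m = 37208$ ($m = 3 + 37205 = 37208$)
$O = \frac{17}{2}$ ($O = 8 - - \frac{1}{2} = 8 + \frac{1}{2} = \frac{17}{2} \approx 8.5$)
$t = -224$ ($t = 28 \left(-8\right) = -224$)
$o{\left(h \right)} = -6 + \sqrt{-224 + h}$ ($o{\left(h \right)} = -6 + \sqrt{h - 224} = -6 + \sqrt{-224 + h}$)
$\frac{m - 44505}{44516 + o{\left(O \right)} 37} = \frac{37208 - 44505}{44516 + \left(-6 + \sqrt{-224 + \frac{17}{2}}\right) 37} = - \frac{7297}{44516 + \left(-6 + \sqrt{- \frac{431}{2}}\right) 37} = - \frac{7297}{44516 + \left(-6 + \frac{i \sqrt{862}}{2}\right) 37} = - \frac{7297}{44516 - \left(222 - \frac{37 i \sqrt{862}}{2}\right)} = - \frac{7297}{44294 + \frac{37 i \sqrt{862}}{2}}$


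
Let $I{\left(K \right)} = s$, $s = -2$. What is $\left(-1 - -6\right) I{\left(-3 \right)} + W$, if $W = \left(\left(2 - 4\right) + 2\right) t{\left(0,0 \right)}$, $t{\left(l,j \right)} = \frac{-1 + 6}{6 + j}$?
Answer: $-10$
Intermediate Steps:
$t{\left(l,j \right)} = \frac{5}{6 + j}$
$I{\left(K \right)} = -2$
$W = 0$ ($W = \left(\left(2 - 4\right) + 2\right) \frac{5}{6 + 0} = \left(-2 + 2\right) \frac{5}{6} = 0 \cdot 5 \cdot \frac{1}{6} = 0 \cdot \frac{5}{6} = 0$)
$\left(-1 - -6\right) I{\left(-3 \right)} + W = \left(-1 - -6\right) \left(-2\right) + 0 = \left(-1 + 6\right) \left(-2\right) + 0 = 5 \left(-2\right) + 0 = -10 + 0 = -10$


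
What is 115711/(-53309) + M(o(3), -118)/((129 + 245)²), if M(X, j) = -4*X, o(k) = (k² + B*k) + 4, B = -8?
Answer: -367791960/169469311 ≈ -2.1703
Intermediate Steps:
o(k) = 4 + k² - 8*k (o(k) = (k² - 8*k) + 4 = 4 + k² - 8*k)
115711/(-53309) + M(o(3), -118)/((129 + 245)²) = 115711/(-53309) + (-4*(4 + 3² - 8*3))/((129 + 245)²) = 115711*(-1/53309) + (-4*(4 + 9 - 24))/(374²) = -115711/53309 - 4*(-11)/139876 = -115711/53309 + 44*(1/139876) = -115711/53309 + 1/3179 = -367791960/169469311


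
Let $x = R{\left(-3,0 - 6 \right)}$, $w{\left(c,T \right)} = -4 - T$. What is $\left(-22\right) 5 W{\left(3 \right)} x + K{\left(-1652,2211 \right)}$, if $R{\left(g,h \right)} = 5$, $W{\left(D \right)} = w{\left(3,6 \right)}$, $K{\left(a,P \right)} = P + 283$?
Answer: $7994$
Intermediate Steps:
$K{\left(a,P \right)} = 283 + P$
$W{\left(D \right)} = -10$ ($W{\left(D \right)} = -4 - 6 = -10$)
$x = 5$
$\left(-22\right) 5 W{\left(3 \right)} x + K{\left(-1652,2211 \right)} = \left(-22\right) 5 \left(-10\right) 5 + \left(283 + 2211\right) = \left(-110\right) \left(-10\right) 5 + 2494 = 1100 \cdot 5 + 2494 = 5500 + 2494 = 7994$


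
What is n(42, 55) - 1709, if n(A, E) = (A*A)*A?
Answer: 72379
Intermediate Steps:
n(A, E) = A³ (n(A, E) = A²*A = A³)
n(42, 55) - 1709 = 42³ - 1709 = 74088 - 1709 = 72379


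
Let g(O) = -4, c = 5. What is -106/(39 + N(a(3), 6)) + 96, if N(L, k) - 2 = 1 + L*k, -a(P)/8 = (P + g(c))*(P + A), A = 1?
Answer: 11179/117 ≈ 95.547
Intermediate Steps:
a(P) = -8*(1 + P)*(-4 + P) (a(P) = -8*(P - 4)*(P + 1) = -8*(-4 + P)*(1 + P) = -8*(1 + P)*(-4 + P))
N(L, k) = 3 + L*k (N(L, k) = 2 + (1 + L*k) = 3 + L*k)
-106/(39 + N(a(3), 6)) + 96 = -106/(39 + (3 + (32 - 8*3**2 + 24*3)*6)) + 96 = -106/(39 + (3 + (32 - 8*9 + 72)*6)) + 96 = -106/(39 + (3 + (32 - 72 + 72)*6)) + 96 = -106/(39 + (3 + 32*6)) + 96 = -106/(39 + (3 + 192)) + 96 = -106/(39 + 195) + 96 = -106/234 + 96 = -106*1/234 + 96 = -53/117 + 96 = 11179/117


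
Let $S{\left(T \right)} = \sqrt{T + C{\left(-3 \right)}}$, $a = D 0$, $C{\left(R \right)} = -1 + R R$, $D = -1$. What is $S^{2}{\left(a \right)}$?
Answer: $8$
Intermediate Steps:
$C{\left(R \right)} = -1 + R^{2}$
$a = 0$ ($a = \left(-1\right) 0 = 0$)
$S{\left(T \right)} = \sqrt{8 + T}$ ($S{\left(T \right)} = \sqrt{T - \left(1 - \left(-3\right)^{2}\right)} = \sqrt{T + \left(-1 + 9\right)} = \sqrt{T + 8} = \sqrt{8 + T}$)
$S^{2}{\left(a \right)} = \left(\sqrt{8 + 0}\right)^{2} = \left(\sqrt{8}\right)^{2} = \left(2 \sqrt{2}\right)^{2} = 8$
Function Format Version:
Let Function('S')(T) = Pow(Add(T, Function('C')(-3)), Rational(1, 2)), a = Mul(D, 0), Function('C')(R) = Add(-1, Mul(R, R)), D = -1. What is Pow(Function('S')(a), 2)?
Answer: 8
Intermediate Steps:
Function('C')(R) = Add(-1, Pow(R, 2))
a = 0 (a = Mul(-1, 0) = 0)
Function('S')(T) = Pow(Add(8, T), Rational(1, 2)) (Function('S')(T) = Pow(Add(T, Add(-1, Pow(-3, 2))), Rational(1, 2)) = Pow(Add(T, Add(-1, 9)), Rational(1, 2)) = Pow(Add(T, 8), Rational(1, 2)) = Pow(Add(8, T), Rational(1, 2)))
Pow(Function('S')(a), 2) = Pow(Pow(Add(8, 0), Rational(1, 2)), 2) = Pow(Pow(8, Rational(1, 2)), 2) = Pow(Mul(2, Pow(2, Rational(1, 2))), 2) = 8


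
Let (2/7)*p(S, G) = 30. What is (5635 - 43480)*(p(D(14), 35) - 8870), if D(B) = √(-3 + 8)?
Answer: 331711425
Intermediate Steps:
D(B) = √5
p(S, G) = 105 (p(S, G) = (7/2)*30 = 105)
(5635 - 43480)*(p(D(14), 35) - 8870) = (5635 - 43480)*(105 - 8870) = -37845*(-8765) = 331711425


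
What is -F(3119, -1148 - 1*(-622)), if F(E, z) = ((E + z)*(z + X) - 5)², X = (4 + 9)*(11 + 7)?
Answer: -573292779921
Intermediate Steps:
X = 234 (X = 13*18 = 234)
F(E, z) = (-5 + (234 + z)*(E + z))² (F(E, z) = ((E + z)*(z + 234) - 5)² = ((E + z)*(234 + z) - 5)² = ((234 + z)*(E + z) - 5)² = (-5 + (234 + z)*(E + z))²)
-F(3119, -1148 - 1*(-622)) = -(-5 + (-1148 - 1*(-622))² + 234*3119 + 234*(-1148 - 1*(-622)) + 3119*(-1148 - 1*(-622)))² = -(-5 + (-1148 + 622)² + 729846 + 234*(-1148 + 622) + 3119*(-1148 + 622))² = -(-5 + (-526)² + 729846 + 234*(-526) + 3119*(-526))² = -(-5 + 276676 + 729846 - 123084 - 1640594)² = -1*(-757161)² = -1*573292779921 = -573292779921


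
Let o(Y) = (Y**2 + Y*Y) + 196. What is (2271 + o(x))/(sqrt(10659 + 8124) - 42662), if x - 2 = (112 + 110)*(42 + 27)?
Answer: -2860836117822/260003923 - 201174543*sqrt(2087)/260003923 ≈ -11038.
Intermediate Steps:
x = 15320 (x = 2 + (112 + 110)*(42 + 27) = 2 + 222*69 = 2 + 15318 = 15320)
o(Y) = 196 + 2*Y**2 (o(Y) = (Y**2 + Y**2) + 196 = 2*Y**2 + 196 = 196 + 2*Y**2)
(2271 + o(x))/(sqrt(10659 + 8124) - 42662) = (2271 + (196 + 2*15320**2))/(sqrt(10659 + 8124) - 42662) = (2271 + (196 + 2*234702400))/(sqrt(18783) - 42662) = (2271 + (196 + 469404800))/(3*sqrt(2087) - 42662) = (2271 + 469404996)/(-42662 + 3*sqrt(2087)) = 469407267/(-42662 + 3*sqrt(2087))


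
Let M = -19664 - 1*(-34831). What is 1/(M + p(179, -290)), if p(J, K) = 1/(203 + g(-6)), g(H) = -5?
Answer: 198/3003067 ≈ 6.5933e-5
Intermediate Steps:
M = 15167 (M = -19664 + 34831 = 15167)
p(J, K) = 1/198 (p(J, K) = 1/(203 - 5) = 1/198)
1/(M + p(179, -290)) = 1/(15167 + 1/198) = 1/(3003067/198) = 198/3003067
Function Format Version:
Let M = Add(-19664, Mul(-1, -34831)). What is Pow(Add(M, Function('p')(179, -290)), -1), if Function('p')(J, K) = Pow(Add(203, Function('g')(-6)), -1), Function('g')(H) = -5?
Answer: Rational(198, 3003067) ≈ 6.5933e-5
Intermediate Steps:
M = 15167 (M = Add(-19664, 34831) = 15167)
Function('p')(J, K) = Rational(1, 198) (Function('p')(J, K) = Pow(Add(203, -5), -1) = Pow(198, -1) = Rational(1, 198))
Pow(Add(M, Function('p')(179, -290)), -1) = Pow(Add(15167, Rational(1, 198)), -1) = Pow(Rational(3003067, 198), -1) = Rational(198, 3003067)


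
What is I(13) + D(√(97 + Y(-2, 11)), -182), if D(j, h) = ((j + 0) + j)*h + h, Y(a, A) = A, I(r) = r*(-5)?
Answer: -247 - 2184*√3 ≈ -4029.8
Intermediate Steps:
I(r) = -5*r
D(j, h) = h + 2*h*j (D(j, h) = (j + j)*h + h = (2*j)*h + h = 2*h*j + h = h + 2*h*j)
I(13) + D(√(97 + Y(-2, 11)), -182) = -5*13 - 182*(1 + 2*√(97 + 11)) = -65 - 182*(1 + 2*√108) = -65 - 182*(1 + 2*(6*√3)) = -65 - 182*(1 + 12*√3) = -65 + (-182 - 2184*√3) = -247 - 2184*√3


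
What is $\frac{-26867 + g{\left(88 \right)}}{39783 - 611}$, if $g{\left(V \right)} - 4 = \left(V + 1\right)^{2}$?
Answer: $- \frac{1353}{2798} \approx -0.48356$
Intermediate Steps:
$g{\left(V \right)} = 4 + \left(1 + V\right)^{2}$ ($g{\left(V \right)} = 4 + \left(V + 1\right)^{2} = 4 + \left(1 + V\right)^{2}$)
$\frac{-26867 + g{\left(88 \right)}}{39783 - 611} = \frac{-26867 + \left(4 + \left(1 + 88\right)^{2}\right)}{39783 - 611} = \frac{-26867 + \left(4 + 89^{2}\right)}{39172} = \left(-26867 + \left(4 + 7921\right)\right) \frac{1}{39172} = \left(-26867 + 7925\right) \frac{1}{39172} = \left(-18942\right) \frac{1}{39172} = - \frac{1353}{2798}$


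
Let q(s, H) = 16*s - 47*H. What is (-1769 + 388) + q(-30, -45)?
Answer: 254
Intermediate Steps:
q(s, H) = -47*H + 16*s
(-1769 + 388) + q(-30, -45) = (-1769 + 388) + (-47*(-45) + 16*(-30)) = -1381 + (2115 - 480) = -1381 + 1635 = 254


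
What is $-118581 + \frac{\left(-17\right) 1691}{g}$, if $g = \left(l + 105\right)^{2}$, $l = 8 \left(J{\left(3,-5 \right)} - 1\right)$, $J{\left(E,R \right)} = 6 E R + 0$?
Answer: $- \frac{517132064}{4361} \approx -1.1858 \cdot 10^{5}$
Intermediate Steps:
$J{\left(E,R \right)} = 6 E R$ ($J{\left(E,R \right)} = 6 E R + 0 = 6 E R$)
$l = -728$ ($l = 8 \left(6 \cdot 3 \left(-5\right) - 1\right) = 8 \left(-90 - 1\right) = 8 \left(-91\right) = -728$)
$g = 388129$ ($g = \left(-728 + 105\right)^{2} = \left(-623\right)^{2} = 388129$)
$-118581 + \frac{\left(-17\right) 1691}{g} = -118581 + \frac{\left(-17\right) 1691}{388129} = -118581 - \frac{323}{4361} = - \frac{517132064}{4361}$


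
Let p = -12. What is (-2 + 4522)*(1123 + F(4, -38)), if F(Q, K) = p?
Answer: 5021720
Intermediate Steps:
F(Q, K) = -12
(-2 + 4522)*(1123 + F(4, -38)) = (-2 + 4522)*(1123 - 12) = 4520*1111 = 5021720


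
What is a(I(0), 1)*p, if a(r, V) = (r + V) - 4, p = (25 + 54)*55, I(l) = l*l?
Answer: -13035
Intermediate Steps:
I(l) = l²
p = 4345 (p = 79*55 = 4345)
a(r, V) = -4 + V + r (a(r, V) = (V + r) - 4 = -4 + V + r)
a(I(0), 1)*p = (-4 + 1 + 0²)*4345 = (-4 + 1 + 0)*4345 = -3*4345 = -13035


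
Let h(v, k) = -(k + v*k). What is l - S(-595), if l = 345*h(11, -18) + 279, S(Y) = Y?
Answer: 75394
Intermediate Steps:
h(v, k) = -k - k*v (h(v, k) = -(k + k*v) = -k - k*v)
l = 74799 (l = 345*(-1*(-18)*(1 + 11)) + 279 = 345*(-1*(-18)*12) + 279 = 345*216 + 279 = 74520 + 279 = 74799)
l - S(-595) = 74799 - 1*(-595) = 74799 + 595 = 75394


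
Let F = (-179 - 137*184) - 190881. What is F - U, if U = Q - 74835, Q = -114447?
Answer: -26986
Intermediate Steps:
F = -216268 (F = (-179 - 25208) - 190881 = -25387 - 190881 = -216268)
U = -189282 (U = -114447 - 74835 = -189282)
F - U = -216268 - 1*(-189282) = -216268 + 189282 = -26986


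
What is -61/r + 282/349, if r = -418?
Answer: 139165/145882 ≈ 0.95396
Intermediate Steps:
-61/r + 282/349 = -61/(-418) + 282/349 = -61*(-1/418) + 282*(1/349) = 61/418 + 282/349 = 139165/145882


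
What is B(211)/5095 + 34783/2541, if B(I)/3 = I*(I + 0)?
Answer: 73800424/1849485 ≈ 39.903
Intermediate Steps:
B(I) = 3*I² (B(I) = 3*(I*(I + 0)) = 3*(I*I) = 3*I²)
B(211)/5095 + 34783/2541 = (3*211²)/5095 + 34783/2541 = (3*44521)*(1/5095) + 34783*(1/2541) = 133563*(1/5095) + 4969/363 = 133563/5095 + 4969/363 = 73800424/1849485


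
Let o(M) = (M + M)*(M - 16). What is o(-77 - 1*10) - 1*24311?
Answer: -6389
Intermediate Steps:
o(M) = 2*M*(-16 + M) (o(M) = (2*M)*(-16 + M) = 2*M*(-16 + M))
o(-77 - 1*10) - 1*24311 = 2*(-77 - 1*10)*(-16 + (-77 - 1*10)) - 1*24311 = 2*(-77 - 10)*(-16 + (-77 - 10)) - 24311 = 2*(-87)*(-16 - 87) - 24311 = 2*(-87)*(-103) - 24311 = 17922 - 24311 = -6389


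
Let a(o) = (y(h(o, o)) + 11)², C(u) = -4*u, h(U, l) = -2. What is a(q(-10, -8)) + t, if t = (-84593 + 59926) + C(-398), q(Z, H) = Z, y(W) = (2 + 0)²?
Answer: -22850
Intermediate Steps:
y(W) = 4 (y(W) = 2² = 4)
t = -23075 (t = (-84593 + 59926) - 4*(-398) = -24667 + 1592 = -23075)
a(o) = 225 (a(o) = (4 + 11)² = 15² = 225)
a(q(-10, -8)) + t = 225 - 23075 = -22850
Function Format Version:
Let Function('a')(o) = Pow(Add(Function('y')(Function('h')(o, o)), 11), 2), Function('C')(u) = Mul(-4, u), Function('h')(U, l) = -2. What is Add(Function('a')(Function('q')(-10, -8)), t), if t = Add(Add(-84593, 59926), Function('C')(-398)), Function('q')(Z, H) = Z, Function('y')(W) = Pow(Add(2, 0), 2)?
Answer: -22850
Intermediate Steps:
Function('y')(W) = 4 (Function('y')(W) = Pow(2, 2) = 4)
t = -23075 (t = Add(Add(-84593, 59926), Mul(-4, -398)) = Add(-24667, 1592) = -23075)
Function('a')(o) = 225 (Function('a')(o) = Pow(Add(4, 11), 2) = Pow(15, 2) = 225)
Add(Function('a')(Function('q')(-10, -8)), t) = Add(225, -23075) = -22850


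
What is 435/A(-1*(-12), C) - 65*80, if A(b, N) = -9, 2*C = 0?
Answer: -15745/3 ≈ -5248.3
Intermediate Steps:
C = 0 (C = (1/2)*0 = 0)
435/A(-1*(-12), C) - 65*80 = 435/(-9) - 65*80 = 435*(-1/9) - 5200 = -145/3 - 5200 = -15745/3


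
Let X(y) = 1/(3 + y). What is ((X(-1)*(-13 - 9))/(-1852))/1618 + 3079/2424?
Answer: 576647563/453975204 ≈ 1.2702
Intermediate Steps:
((X(-1)*(-13 - 9))/(-1852))/1618 + 3079/2424 = (((-13 - 9)/(3 - 1))/(-1852))/1618 + 3079/2424 = ((-22/2)*(-1/1852))*(1/1618) + 3079*(1/2424) = (((½)*(-22))*(-1/1852))*(1/1618) + 3079/2424 = -11*(-1/1852)*(1/1618) + 3079/2424 = (11/1852)*(1/1618) + 3079/2424 = 11/2996536 + 3079/2424 = 576647563/453975204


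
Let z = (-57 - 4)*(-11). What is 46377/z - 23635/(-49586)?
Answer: 2315509007/33272206 ≈ 69.593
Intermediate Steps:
z = 671 (z = -61*(-11) = 671)
46377/z - 23635/(-49586) = 46377/671 - 23635/(-49586) = 46377*(1/671) - 23635*(-1/49586) = 46377/671 + 23635/49586 = 2315509007/33272206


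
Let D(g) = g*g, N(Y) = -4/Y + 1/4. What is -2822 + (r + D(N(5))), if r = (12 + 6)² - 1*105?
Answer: -1041079/400 ≈ -2602.7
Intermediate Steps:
N(Y) = ¼ - 4/Y (N(Y) = -4/Y + 1*(¼) = -4/Y + ¼ = ¼ - 4/Y)
D(g) = g²
r = 219 (r = 18² - 105 = 324 - 105 = 219)
-2822 + (r + D(N(5))) = -2822 + (219 + ((¼)*(-16 + 5)/5)²) = -2822 + (219 + ((¼)*(⅕)*(-11))²) = -2822 + (219 + (-11/20)²) = -2822 + (219 + 121/400) = -2822 + 87721/400 = -1041079/400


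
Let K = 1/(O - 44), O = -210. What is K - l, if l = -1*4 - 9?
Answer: 3301/254 ≈ 12.996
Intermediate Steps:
l = -13 (l = -4 - 9 = -13)
K = -1/254 (K = 1/(-210 - 44) = 1/(-254) = -1/254 ≈ -0.0039370)
K - l = -1/254 - 1*(-13) = -1/254 + 13 = 3301/254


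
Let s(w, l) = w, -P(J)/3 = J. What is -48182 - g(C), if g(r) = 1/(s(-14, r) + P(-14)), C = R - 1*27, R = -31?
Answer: -1349097/28 ≈ -48182.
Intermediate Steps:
P(J) = -3*J
C = -58 (C = -31 - 1*27 = -31 - 27 = -58)
g(r) = 1/28 (g(r) = 1/(-14 - 3*(-14)) = 1/(-14 + 42) = 1/28)
-48182 - g(C) = -48182 - 1*1/28 = -48182 - 1/28 = -1349097/28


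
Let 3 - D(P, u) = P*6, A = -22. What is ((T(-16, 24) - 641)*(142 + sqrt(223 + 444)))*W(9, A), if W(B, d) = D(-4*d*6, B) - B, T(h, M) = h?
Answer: 296115156 + 2085318*sqrt(667) ≈ 3.4997e+8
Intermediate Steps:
D(P, u) = 3 - 6*P (D(P, u) = 3 - P*6 = 3 - 6*P)
W(B, d) = 3 - B + 144*d (W(B, d) = (3 - 6*(-4*d)*6) - B = (3 - (-144)*d) - B = (3 + 144*d) - B = 3 - B + 144*d)
((T(-16, 24) - 641)*(142 + sqrt(223 + 444)))*W(9, A) = ((-16 - 641)*(142 + sqrt(223 + 444)))*(3 - 1*9 + 144*(-22)) = (-657*(142 + sqrt(667)))*(3 - 9 - 3168) = (-93294 - 657*sqrt(667))*(-3174) = 296115156 + 2085318*sqrt(667)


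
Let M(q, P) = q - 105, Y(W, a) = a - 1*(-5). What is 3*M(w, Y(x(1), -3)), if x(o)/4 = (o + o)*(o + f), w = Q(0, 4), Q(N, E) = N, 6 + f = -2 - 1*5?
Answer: -315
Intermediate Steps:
f = -13 (f = -6 + (-2 - 1*5) = -6 + (-2 - 5) = -6 - 7 = -13)
w = 0
x(o) = 8*o*(-13 + o) (x(o) = 4*((o + o)*(o - 13)) = 4*((2*o)*(-13 + o)) = 4*(2*o*(-13 + o)) = 8*o*(-13 + o))
Y(W, a) = 5 + a (Y(W, a) = a + 5 = 5 + a)
M(q, P) = -105 + q
3*M(w, Y(x(1), -3)) = 3*(-105 + 0) = 3*(-105) = -315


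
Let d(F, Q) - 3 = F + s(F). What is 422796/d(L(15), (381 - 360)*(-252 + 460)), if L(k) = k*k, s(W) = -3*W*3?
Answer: -140932/599 ≈ -235.28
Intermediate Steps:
s(W) = -9*W
L(k) = k**2
d(F, Q) = 3 - 8*F (d(F, Q) = 3 + (F - 9*F) = 3 - 8*F)
422796/d(L(15), (381 - 360)*(-252 + 460)) = 422796/(3 - 8*15**2) = 422796/(3 - 8*225) = 422796/(3 - 1800) = 422796/(-1797) = 422796*(-1/1797) = -140932/599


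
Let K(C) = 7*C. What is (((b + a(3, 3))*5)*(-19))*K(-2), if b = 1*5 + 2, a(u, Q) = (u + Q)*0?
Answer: 9310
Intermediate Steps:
a(u, Q) = 0 (a(u, Q) = (Q + u)*0 = 0)
b = 7 (b = 5 + 2 = 7)
(((b + a(3, 3))*5)*(-19))*K(-2) = (((7 + 0)*5)*(-19))*(7*(-2)) = ((7*5)*(-19))*(-14) = (35*(-19))*(-14) = -665*(-14) = 9310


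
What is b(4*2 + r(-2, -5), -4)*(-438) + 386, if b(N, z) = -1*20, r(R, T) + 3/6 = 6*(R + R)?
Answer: 9146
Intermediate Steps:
r(R, T) = -1/2 + 12*R (r(R, T) = -1/2 + 6*(R + R) = -1/2 + 6*(2*R) = -1/2 + 12*R)
b(N, z) = -20
b(4*2 + r(-2, -5), -4)*(-438) + 386 = -20*(-438) + 386 = 8760 + 386 = 9146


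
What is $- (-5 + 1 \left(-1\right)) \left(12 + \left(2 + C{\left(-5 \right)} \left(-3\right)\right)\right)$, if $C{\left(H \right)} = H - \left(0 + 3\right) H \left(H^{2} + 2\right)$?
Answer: $-7116$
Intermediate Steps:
$C{\left(H \right)} = H - 3 H \left(2 + H^{2}\right)$
$- (-5 + 1 \left(-1\right)) \left(12 + \left(2 + C{\left(-5 \right)} \left(-3\right)\right)\right) = - (-5 + 1 \left(-1\right)) \left(12 + \left(2 + \left(-1\right) \left(-5\right) \left(5 + 3 \left(-5\right)^{2}\right) \left(-3\right)\right)\right) = - (-5 - 1) \left(12 + \left(2 + \left(-1\right) \left(-5\right) \left(5 + 3 \cdot 25\right) \left(-3\right)\right)\right) = \left(-1\right) \left(-6\right) \left(12 + \left(2 + \left(-1\right) \left(-5\right) \left(5 + 75\right) \left(-3\right)\right)\right) = 6 \left(12 + \left(2 + \left(-1\right) \left(-5\right) 80 \left(-3\right)\right)\right) = 6 \left(12 + \left(2 + 400 \left(-3\right)\right)\right) = 6 \left(12 + \left(2 - 1200\right)\right) = 6 \left(12 - 1198\right) = 6 \left(-1186\right) = -7116$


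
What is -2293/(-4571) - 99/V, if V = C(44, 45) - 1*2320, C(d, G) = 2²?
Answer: 1921039/3528812 ≈ 0.54439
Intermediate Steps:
C(d, G) = 4
V = -2316 (V = 4 - 1*2320 = 4 - 2320 = -2316)
-2293/(-4571) - 99/V = -2293/(-4571) - 99/(-2316) = -2293*(-1/4571) - 99*(-1/2316) = 2293/4571 + 33/772 = 1921039/3528812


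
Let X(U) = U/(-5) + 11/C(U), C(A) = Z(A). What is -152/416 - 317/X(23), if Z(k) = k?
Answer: 943327/12324 ≈ 76.544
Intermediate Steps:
C(A) = A
X(U) = 11/U - U/5 (X(U) = U/(-5) + 11/U = U*(-⅕) + 11/U = -U/5 + 11/U = 11/U - U/5)
-152/416 - 317/X(23) = -152/416 - 317/(11/23 - ⅕*23) = -152*1/416 - 317/(11*(1/23) - 23/5) = -19/52 - 317/(11/23 - 23/5) = -19/52 - 317/(-474/115) = -19/52 - 317*(-115/474) = -19/52 + 36455/474 = 943327/12324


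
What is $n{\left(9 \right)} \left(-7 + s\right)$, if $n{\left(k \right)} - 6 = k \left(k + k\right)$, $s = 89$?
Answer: $13776$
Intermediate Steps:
$n{\left(k \right)} = 6 + 2 k^{2}$ ($n{\left(k \right)} = 6 + k \left(k + k\right) = 6 + k 2 k = 6 + 2 k^{2}$)
$n{\left(9 \right)} \left(-7 + s\right) = \left(6 + 2 \cdot 9^{2}\right) \left(-7 + 89\right) = \left(6 + 2 \cdot 81\right) 82 = \left(6 + 162\right) 82 = 168 \cdot 82 = 13776$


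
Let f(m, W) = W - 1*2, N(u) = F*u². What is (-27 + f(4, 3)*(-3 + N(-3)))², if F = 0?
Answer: 900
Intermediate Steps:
N(u) = 0 (N(u) = 0*u² = 0)
f(m, W) = -2 + W (f(m, W) = W - 2 = -2 + W)
(-27 + f(4, 3)*(-3 + N(-3)))² = (-27 + (-2 + 3)*(-3 + 0))² = (-27 + 1*(-3))² = (-27 - 3)² = (-30)² = 900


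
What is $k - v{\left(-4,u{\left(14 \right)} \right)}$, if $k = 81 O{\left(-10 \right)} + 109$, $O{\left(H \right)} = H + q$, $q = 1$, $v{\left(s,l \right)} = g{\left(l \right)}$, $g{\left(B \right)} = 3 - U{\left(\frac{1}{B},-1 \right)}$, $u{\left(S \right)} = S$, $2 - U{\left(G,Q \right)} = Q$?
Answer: $-620$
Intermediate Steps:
$U{\left(G,Q \right)} = 2 - Q$
$g{\left(B \right)} = 0$ ($g{\left(B \right)} = 3 - \left(2 - -1\right) = 3 - \left(2 + 1\right) = 3 - 3 = 0$)
$v{\left(s,l \right)} = 0$
$O{\left(H \right)} = 1 + H$ ($O{\left(H \right)} = H + 1 = 1 + H$)
$k = -620$ ($k = 81 \left(1 - 10\right) + 109 = 81 \left(-9\right) + 109 = -729 + 109 = -620$)
$k - v{\left(-4,u{\left(14 \right)} \right)} = -620 - 0 = -620 + 0 = -620$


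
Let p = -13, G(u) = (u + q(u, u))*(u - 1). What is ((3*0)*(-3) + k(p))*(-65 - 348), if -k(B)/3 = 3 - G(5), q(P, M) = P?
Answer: -45843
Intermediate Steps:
G(u) = 2*u*(-1 + u) (G(u) = (u + u)*(u - 1) = (2*u)*(-1 + u) = 2*u*(-1 + u))
k(B) = 111 (k(B) = -3*(3 - 2*5*(-1 + 5)) = -3*(3 - 2*5*4) = -3*(3 - 1*40) = -3*(3 - 40) = -3*(-37) = 111)
((3*0)*(-3) + k(p))*(-65 - 348) = ((3*0)*(-3) + 111)*(-65 - 348) = (0*(-3) + 111)*(-413) = (0 + 111)*(-413) = 111*(-413) = -45843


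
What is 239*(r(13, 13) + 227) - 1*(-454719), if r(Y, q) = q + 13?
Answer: 515186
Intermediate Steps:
r(Y, q) = 13 + q
239*(r(13, 13) + 227) - 1*(-454719) = 239*((13 + 13) + 227) - 1*(-454719) = 239*(26 + 227) + 454719 = 239*253 + 454719 = 60467 + 454719 = 515186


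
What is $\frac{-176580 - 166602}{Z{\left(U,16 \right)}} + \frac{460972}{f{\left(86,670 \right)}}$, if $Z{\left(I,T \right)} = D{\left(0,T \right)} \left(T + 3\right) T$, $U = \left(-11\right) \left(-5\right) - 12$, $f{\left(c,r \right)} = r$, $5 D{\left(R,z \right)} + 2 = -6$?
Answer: $\frac{567685901}{407360} \approx 1393.6$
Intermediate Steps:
$D{\left(R,z \right)} = - \frac{8}{5}$ ($D{\left(R,z \right)} = - \frac{2}{5} + \frac{1}{5} \left(-6\right) = - \frac{2}{5} - \frac{6}{5} = - \frac{8}{5}$)
$U = 43$ ($U = 55 - 12 = 43$)
$Z{\left(I,T \right)} = - \frac{8 T \left(3 + T\right)}{5}$ ($Z{\left(I,T \right)} = - \frac{8 \left(T + 3\right) T}{5} = - \frac{8 \left(3 + T\right) T}{5} = - \frac{8 T \left(3 + T\right)}{5}$)
$\frac{-176580 - 166602}{Z{\left(U,16 \right)}} + \frac{460972}{f{\left(86,670 \right)}} = \frac{-176580 - 166602}{\left(- \frac{8}{5}\right) 16 \left(3 + 16\right)} + \frac{460972}{670} = - \frac{343182}{\left(- \frac{8}{5}\right) 16 \cdot 19} + 460972 \cdot \frac{1}{670} = - \frac{343182}{- \frac{2432}{5}} + \frac{230486}{335} = \left(-343182\right) \left(- \frac{5}{2432}\right) + \frac{230486}{335} = \frac{857955}{1216} + \frac{230486}{335} = \frac{567685901}{407360}$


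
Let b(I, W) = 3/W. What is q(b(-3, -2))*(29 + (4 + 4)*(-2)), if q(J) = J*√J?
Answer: -39*I*√6/4 ≈ -23.883*I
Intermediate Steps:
q(J) = J^(3/2)
q(b(-3, -2))*(29 + (4 + 4)*(-2)) = (3/(-2))^(3/2)*(29 + (4 + 4)*(-2)) = (3*(-½))^(3/2)*(29 + 8*(-2)) = (-3/2)^(3/2)*(29 - 16) = -3*I*√6/4*13 = -39*I*√6/4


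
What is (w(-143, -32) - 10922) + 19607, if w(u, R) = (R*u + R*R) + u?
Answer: 14142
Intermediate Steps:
w(u, R) = u + R² + R*u (w(u, R) = (R*u + R²) + u = (R² + R*u) + u = u + R² + R*u)
(w(-143, -32) - 10922) + 19607 = ((-143 + (-32)² - 32*(-143)) - 10922) + 19607 = ((-143 + 1024 + 4576) - 10922) + 19607 = (5457 - 10922) + 19607 = -5465 + 19607 = 14142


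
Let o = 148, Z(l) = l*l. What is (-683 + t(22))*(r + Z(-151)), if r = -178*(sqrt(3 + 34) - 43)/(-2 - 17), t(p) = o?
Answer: -227677275/19 - 95230*sqrt(37)/19 ≈ -1.2014e+7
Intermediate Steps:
Z(l) = l**2
t(p) = 148
r = -7654/19 + 178*sqrt(37)/19 (r = -178*(sqrt(37) - 43)/(-19) = -178*(-43 + sqrt(37))*(-1)/19 = -178*(43/19 - sqrt(37)/19) = -7654/19 + 178*sqrt(37)/19 ≈ -345.86)
(-683 + t(22))*(r + Z(-151)) = (-683 + 148)*((-7654/19 + 178*sqrt(37)/19) + (-151)**2) = -535*((-7654/19 + 178*sqrt(37)/19) + 22801) = -535*(425565/19 + 178*sqrt(37)/19) = -227677275/19 - 95230*sqrt(37)/19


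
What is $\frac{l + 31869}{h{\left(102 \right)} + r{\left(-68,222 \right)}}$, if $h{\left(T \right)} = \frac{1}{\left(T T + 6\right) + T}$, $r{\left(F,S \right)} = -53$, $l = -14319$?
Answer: $- \frac{36897120}{111427} \approx -331.13$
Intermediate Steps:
$h{\left(T \right)} = \frac{1}{6 + T + T^{2}}$ ($h{\left(T \right)} = \frac{1}{\left(T^{2} + 6\right) + T} = \frac{1}{\left(6 + T^{2}\right) + T} = \frac{1}{6 + T + T^{2}}$)
$\frac{l + 31869}{h{\left(102 \right)} + r{\left(-68,222 \right)}} = \frac{-14319 + 31869}{\frac{1}{6 + 102 + 102^{2}} - 53} = \frac{17550}{\frac{1}{6 + 102 + 10404} - 53} = \frac{17550}{\frac{1}{10512} - 53} = \frac{17550}{- \frac{557135}{10512}} = 17550 \left(- \frac{10512}{557135}\right) = - \frac{36897120}{111427}$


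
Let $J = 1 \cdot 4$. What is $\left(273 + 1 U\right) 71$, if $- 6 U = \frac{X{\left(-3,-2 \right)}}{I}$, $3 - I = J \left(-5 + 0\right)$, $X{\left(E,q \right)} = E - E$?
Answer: $19383$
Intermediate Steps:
$J = 4$
$X{\left(E,q \right)} = 0$
$I = 23$ ($I = 3 - 4 \left(-5 + 0\right) = 3 - 4 \left(-5\right) = 3 - -20 = 3 + 20 = 23$)
$U = 0$ ($U = - \frac{0 \cdot \frac{1}{23}}{6} = \left(- \frac{1}{6}\right) 0 = 0$)
$\left(273 + 1 U\right) 71 = \left(273 + 1 \cdot 0\right) 71 = \left(273 + 0\right) 71 = 273 \cdot 71 = 19383$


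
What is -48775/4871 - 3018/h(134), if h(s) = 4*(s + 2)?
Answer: -20617139/1324912 ≈ -15.561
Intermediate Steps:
h(s) = 8 + 4*s (h(s) = 4*(2 + s) = 8 + 4*s)
-48775/4871 - 3018/h(134) = -48775/4871 - 3018/(8 + 4*134) = -48775*1/4871 - 3018/(8 + 536) = -48775/4871 - 3018/544 = -48775/4871 - 3018*1/544 = -48775/4871 - 1509/272 = -20617139/1324912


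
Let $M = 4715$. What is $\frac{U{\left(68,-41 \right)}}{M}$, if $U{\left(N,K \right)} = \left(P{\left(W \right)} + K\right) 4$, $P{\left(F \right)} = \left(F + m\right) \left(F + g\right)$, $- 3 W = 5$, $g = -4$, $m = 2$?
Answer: $- \frac{1544}{42435} \approx -0.036385$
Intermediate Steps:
$W = - \frac{5}{3}$ ($W = \left(- \frac{1}{3}\right) 5 = - \frac{5}{3} \approx -1.6667$)
$P{\left(F \right)} = \left(-4 + F\right) \left(2 + F\right)$ ($P{\left(F \right)} = \left(F + 2\right) \left(F - 4\right) = \left(2 + F\right) \left(-4 + F\right) = \left(-4 + F\right) \left(2 + F\right)$)
$U{\left(N,K \right)} = - \frac{68}{9} + 4 K$ ($U{\left(N,K \right)} = \left(\left(-8 + \left(- \frac{5}{3}\right)^{2} - - \frac{10}{3}\right) + K\right) 4 = \left(\left(-8 + \frac{25}{9} + \frac{10}{3}\right) + K\right) 4 = \left(- \frac{17}{9} + K\right) 4 = - \frac{68}{9} + 4 K$)
$\frac{U{\left(68,-41 \right)}}{M} = \frac{- \frac{68}{9} + 4 \left(-41\right)}{4715} = \left(- \frac{68}{9} - 164\right) \frac{1}{4715} = \left(- \frac{1544}{9}\right) \frac{1}{4715} = - \frac{1544}{42435}$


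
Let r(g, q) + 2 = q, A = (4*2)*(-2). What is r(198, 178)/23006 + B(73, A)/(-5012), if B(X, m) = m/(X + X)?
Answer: 8072278/1052167907 ≈ 0.0076720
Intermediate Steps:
A = -16 (A = 8*(-2) = -16)
r(g, q) = -2 + q
B(X, m) = m/(2*X) (B(X, m) = m/((2*X)) = (1/(2*X))*m = m/(2*X))
r(198, 178)/23006 + B(73, A)/(-5012) = (-2 + 178)/23006 + ((½)*(-16)/73)/(-5012) = 176*(1/23006) + ((½)*(-16)*(1/73))*(-1/5012) = 88/11503 - 8/73*(-1/5012) = 88/11503 + 2/91469 = 8072278/1052167907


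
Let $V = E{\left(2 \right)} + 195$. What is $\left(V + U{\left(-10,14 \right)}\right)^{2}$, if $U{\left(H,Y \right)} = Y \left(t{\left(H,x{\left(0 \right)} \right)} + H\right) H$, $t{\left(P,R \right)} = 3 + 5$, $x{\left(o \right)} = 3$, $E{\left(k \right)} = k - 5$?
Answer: $222784$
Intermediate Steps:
$E{\left(k \right)} = -5 + k$ ($E{\left(k \right)} = k - 5 = -5 + k$)
$t{\left(P,R \right)} = 8$
$V = 192$ ($V = \left(-5 + 2\right) + 195 = -3 + 195 = 192$)
$U{\left(H,Y \right)} = H Y \left(8 + H\right)$ ($U{\left(H,Y \right)} = Y \left(8 + H\right) H = Y H \left(8 + H\right) = H Y \left(8 + H\right)$)
$\left(V + U{\left(-10,14 \right)}\right)^{2} = \left(192 - 140 \left(8 - 10\right)\right)^{2} = \left(192 - 140 \left(-2\right)\right)^{2} = \left(192 + 280\right)^{2} = 472^{2} = 222784$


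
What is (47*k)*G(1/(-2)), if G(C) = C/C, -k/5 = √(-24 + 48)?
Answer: -470*√6 ≈ -1151.3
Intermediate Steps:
k = -10*√6 (k = -5*√(-24 + 48) = -10*√6 ≈ -24.495)
G(C) = 1
(47*k)*G(1/(-2)) = (47*(-10*√6))*1 = -470*√6*1 = -470*√6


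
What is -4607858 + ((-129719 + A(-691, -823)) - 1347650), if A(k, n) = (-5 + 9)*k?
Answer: -6087991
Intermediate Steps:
A(k, n) = 4*k
-4607858 + ((-129719 + A(-691, -823)) - 1347650) = -4607858 + ((-129719 + 4*(-691)) - 1347650) = -4607858 + ((-129719 - 2764) - 1347650) = -4607858 + (-132483 - 1347650) = -4607858 - 1480133 = -6087991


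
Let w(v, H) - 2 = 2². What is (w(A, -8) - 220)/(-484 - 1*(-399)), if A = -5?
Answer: 214/85 ≈ 2.5176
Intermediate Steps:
w(v, H) = 6 (w(v, H) = 2 + 2² = 2 + 4 = 6)
(w(A, -8) - 220)/(-484 - 1*(-399)) = (6 - 220)/(-484 - 1*(-399)) = -214/(-484 + 399) = -214/(-85) = -214*(-1/85) = 214/85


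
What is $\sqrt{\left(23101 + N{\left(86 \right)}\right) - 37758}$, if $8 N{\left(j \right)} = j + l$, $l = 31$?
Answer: $\frac{i \sqrt{234278}}{4} \approx 121.01 i$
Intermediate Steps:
$N{\left(j \right)} = \frac{31}{8} + \frac{j}{8}$ ($N{\left(j \right)} = \frac{j + 31}{8} = \frac{31 + j}{8} = \frac{31}{8} + \frac{j}{8}$)
$\sqrt{\left(23101 + N{\left(86 \right)}\right) - 37758} = \sqrt{\left(23101 + \left(\frac{31}{8} + \frac{1}{8} \cdot 86\right)\right) - 37758} = \sqrt{\left(23101 + \left(\frac{31}{8} + \frac{43}{4}\right)\right) - 37758} = \sqrt{\left(23101 + \frac{117}{8}\right) - 37758} = \sqrt{\frac{184925}{8} - 37758} = \sqrt{- \frac{117139}{8}} = \frac{i \sqrt{234278}}{4}$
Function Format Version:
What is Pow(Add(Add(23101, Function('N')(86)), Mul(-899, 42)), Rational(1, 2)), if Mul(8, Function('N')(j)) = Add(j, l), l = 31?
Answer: Mul(Rational(1, 4), I, Pow(234278, Rational(1, 2))) ≈ Mul(121.01, I)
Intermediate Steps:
Function('N')(j) = Add(Rational(31, 8), Mul(Rational(1, 8), j)) (Function('N')(j) = Mul(Rational(1, 8), Add(j, 31)) = Mul(Rational(1, 8), Add(31, j)) = Add(Rational(31, 8), Mul(Rational(1, 8), j)))
Pow(Add(Add(23101, Function('N')(86)), Mul(-899, 42)), Rational(1, 2)) = Pow(Add(Add(23101, Add(Rational(31, 8), Mul(Rational(1, 8), 86))), Mul(-899, 42)), Rational(1, 2)) = Pow(Add(Add(23101, Add(Rational(31, 8), Rational(43, 4))), -37758), Rational(1, 2)) = Pow(Add(Add(23101, Rational(117, 8)), -37758), Rational(1, 2)) = Pow(Add(Rational(184925, 8), -37758), Rational(1, 2)) = Pow(Rational(-117139, 8), Rational(1, 2)) = Mul(Rational(1, 4), I, Pow(234278, Rational(1, 2)))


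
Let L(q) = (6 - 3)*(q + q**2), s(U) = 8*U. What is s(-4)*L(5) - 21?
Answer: -2901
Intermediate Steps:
L(q) = 3*q + 3*q**2 (L(q) = 3*(q + q**2) = 3*q + 3*q**2)
s(-4)*L(5) - 21 = (8*(-4))*(3*5*(1 + 5)) - 21 = -96*5*6 - 21 = -32*90 - 21 = -2880 - 21 = -2901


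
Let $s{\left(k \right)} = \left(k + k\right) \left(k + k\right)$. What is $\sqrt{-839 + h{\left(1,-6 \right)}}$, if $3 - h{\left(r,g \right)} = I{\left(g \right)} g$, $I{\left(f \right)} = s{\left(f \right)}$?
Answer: $2 \sqrt{7} \approx 5.2915$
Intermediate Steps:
$s{\left(k \right)} = 4 k^{2}$ ($s{\left(k \right)} = 2 k 2 k = 4 k^{2}$)
$I{\left(f \right)} = 4 f^{2}$
$h{\left(r,g \right)} = 3 - 4 g^{3}$ ($h{\left(r,g \right)} = 3 - 4 g^{2} g = 3 - 4 g^{3}$)
$\sqrt{-839 + h{\left(1,-6 \right)}} = \sqrt{-839 - \left(-3 + 4 \left(-6\right)^{3}\right)} = \sqrt{-839 + \left(3 - -864\right)} = \sqrt{-839 + \left(3 + 864\right)} = \sqrt{-839 + 867} = \sqrt{28} = 2 \sqrt{7}$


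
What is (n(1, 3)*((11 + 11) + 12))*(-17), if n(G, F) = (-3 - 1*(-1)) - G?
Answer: 1734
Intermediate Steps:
n(G, F) = -2 - G (n(G, F) = (-3 + 1) - G = -2 - G)
(n(1, 3)*((11 + 11) + 12))*(-17) = ((-2 - 1*1)*((11 + 11) + 12))*(-17) = ((-2 - 1)*(22 + 12))*(-17) = -3*34*(-17) = -102*(-17) = 1734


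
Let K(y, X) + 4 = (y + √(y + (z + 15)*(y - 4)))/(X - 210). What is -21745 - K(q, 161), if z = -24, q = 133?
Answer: -152168/7 + 2*I*√257/49 ≈ -21738.0 + 0.65434*I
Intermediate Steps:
K(y, X) = -4 + (y + √(36 - 8*y))/(-210 + X) (K(y, X) = -4 + (y + √(y + (-24 + 15)*(y - 4)))/(X - 210) = -4 + (y + √(y - 9*(-4 + y)))/(-210 + X) = -4 + (y + √(y + (36 - 9*y)))/(-210 + X) = -4 + (y + √(36 - 8*y))/(-210 + X))
-21745 - K(q, 161) = -21745 - (840 + 133 - 4*161 + 2*√(9 - 2*133))/(-210 + 161) = -21745 - (840 + 133 - 644 + 2*√(9 - 266))/(-49) = -21745 - (-1)*(840 + 133 - 644 + 2*√(-257))/49 = -21745 - (-1)*(840 + 133 - 644 + 2*(I*√257))/49 = -21745 - (-1)*(840 + 133 - 644 + 2*I*√257)/49 = -21745 - (-1)*(329 + 2*I*√257)/49 = -21745 - (-47/7 - 2*I*√257/49) = -21745 + (47/7 + 2*I*√257/49) = -152168/7 + 2*I*√257/49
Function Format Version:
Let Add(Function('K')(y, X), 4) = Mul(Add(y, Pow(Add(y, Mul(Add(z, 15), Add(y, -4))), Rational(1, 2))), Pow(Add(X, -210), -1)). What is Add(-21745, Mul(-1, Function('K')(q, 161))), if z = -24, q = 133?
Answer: Add(Rational(-152168, 7), Mul(Rational(2, 49), I, Pow(257, Rational(1, 2)))) ≈ Add(-21738., Mul(0.65434, I))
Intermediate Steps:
Function('K')(y, X) = Add(-4, Mul(Pow(Add(-210, X), -1), Add(y, Pow(Add(36, Mul(-8, y)), Rational(1, 2))))) (Function('K')(y, X) = Add(-4, Mul(Add(y, Pow(Add(y, Mul(Add(-24, 15), Add(y, -4))), Rational(1, 2))), Pow(Add(X, -210), -1))) = Add(-4, Mul(Add(y, Pow(Add(y, Mul(-9, Add(-4, y))), Rational(1, 2))), Pow(Add(-210, X), -1))) = Add(-4, Mul(Add(y, Pow(Add(y, Add(36, Mul(-9, y))), Rational(1, 2))), Pow(Add(-210, X), -1))) = Add(-4, Mul(Add(y, Pow(Add(36, Mul(-8, y)), Rational(1, 2))), Pow(Add(-210, X), -1))) = Add(-4, Mul(Pow(Add(-210, X), -1), Add(y, Pow(Add(36, Mul(-8, y)), Rational(1, 2))))))
Add(-21745, Mul(-1, Function('K')(q, 161))) = Add(-21745, Mul(-1, Mul(Pow(Add(-210, 161), -1), Add(840, 133, Mul(-4, 161), Mul(2, Pow(Add(9, Mul(-2, 133)), Rational(1, 2))))))) = Add(-21745, Mul(-1, Mul(Pow(-49, -1), Add(840, 133, -644, Mul(2, Pow(Add(9, -266), Rational(1, 2))))))) = Add(-21745, Mul(-1, Mul(Rational(-1, 49), Add(840, 133, -644, Mul(2, Pow(-257, Rational(1, 2))))))) = Add(-21745, Mul(-1, Mul(Rational(-1, 49), Add(840, 133, -644, Mul(2, Mul(I, Pow(257, Rational(1, 2)))))))) = Add(-21745, Mul(-1, Mul(Rational(-1, 49), Add(840, 133, -644, Mul(2, I, Pow(257, Rational(1, 2))))))) = Add(-21745, Mul(-1, Mul(Rational(-1, 49), Add(329, Mul(2, I, Pow(257, Rational(1, 2))))))) = Add(-21745, Mul(-1, Add(Rational(-47, 7), Mul(Rational(-2, 49), I, Pow(257, Rational(1, 2)))))) = Add(-21745, Add(Rational(47, 7), Mul(Rational(2, 49), I, Pow(257, Rational(1, 2))))) = Add(Rational(-152168, 7), Mul(Rational(2, 49), I, Pow(257, Rational(1, 2))))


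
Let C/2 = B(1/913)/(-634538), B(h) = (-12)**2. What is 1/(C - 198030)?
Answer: -317269/62828780214 ≈ -5.0497e-6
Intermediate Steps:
B(h) = 144
C = -144/317269 (C = 2*(144/(-634538)) = 2*(144*(-1/634538)) = 2*(-72/317269) = -144/317269 ≈ -0.00045387)
1/(C - 198030) = 1/(-144/317269 - 198030) = 1/(-62828780214/317269) = -317269/62828780214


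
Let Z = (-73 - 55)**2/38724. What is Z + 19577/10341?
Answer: 77293891/33370407 ≈ 2.3162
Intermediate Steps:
Z = 4096/9681 (Z = (-128)**2*(1/38724) = 16384*(1/38724) = 4096/9681 ≈ 0.42310)
Z + 19577/10341 = 4096/9681 + 19577/10341 = 77293891/33370407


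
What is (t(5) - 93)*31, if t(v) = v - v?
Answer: -2883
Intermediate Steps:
t(v) = 0
(t(5) - 93)*31 = (0 - 93)*31 = -93*31 = -2883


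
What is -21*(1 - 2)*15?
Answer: 315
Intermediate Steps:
-21*(1 - 2)*15 = -21*(-1)*15 = 21*15 = 315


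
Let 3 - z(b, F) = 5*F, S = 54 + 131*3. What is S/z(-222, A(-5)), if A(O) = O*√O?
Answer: 1341/3134 - 11175*I*√5/3134 ≈ 0.42789 - 7.9732*I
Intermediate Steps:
S = 447 (S = 54 + 393 = 447)
A(O) = O^(3/2)
z(b, F) = 3 - 5*F
S/z(-222, A(-5)) = 447/(3 - (-25)*I*√5) = 447/(3 + 25*I*√5)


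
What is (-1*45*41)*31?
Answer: -57195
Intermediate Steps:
(-1*45*41)*31 = -45*41*31 = -1845*31 = -57195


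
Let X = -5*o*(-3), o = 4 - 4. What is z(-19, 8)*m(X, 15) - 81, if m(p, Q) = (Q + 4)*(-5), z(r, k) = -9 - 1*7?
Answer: 1439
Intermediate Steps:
z(r, k) = -16 (z(r, k) = -9 - 7 = -16)
o = 0
X = 0 (X = -5*0*(-3) = 0*(-3) = 0)
m(p, Q) = -20 - 5*Q (m(p, Q) = (4 + Q)*(-5) = -20 - 5*Q)
z(-19, 8)*m(X, 15) - 81 = -16*(-20 - 5*15) - 81 = -16*(-20 - 75) - 81 = -16*(-95) - 81 = 1520 - 81 = 1439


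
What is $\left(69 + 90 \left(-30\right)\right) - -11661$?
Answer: $9030$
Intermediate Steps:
$\left(69 + 90 \left(-30\right)\right) - -11661 = \left(69 - 2700\right) + 11661 = -2631 + 11661 = 9030$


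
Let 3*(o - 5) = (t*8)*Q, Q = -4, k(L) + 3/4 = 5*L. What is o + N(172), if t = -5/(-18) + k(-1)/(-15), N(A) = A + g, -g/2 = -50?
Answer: 36443/135 ≈ 269.95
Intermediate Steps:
k(L) = -¾ + 5*L
g = 100 (g = -2*(-50) = 100)
N(A) = 100 + A (N(A) = A + 100 = 100 + A)
t = 119/180 (t = -5/(-18) + (-¾ + 5*(-1))/(-15) = -5*(-1/18) + (-¾ - 5)*(-1/15) = 5/18 - 23/4*(-1/15) = 5/18 + 23/60 = 119/180 ≈ 0.66111)
o = -277/135 (o = 5 + (((119/180)*8)*(-4))/3 = 5 + ((238/45)*(-4))/3 = 5 + (⅓)*(-952/45) = 5 - 952/135 = -277/135 ≈ -2.0519)
o + N(172) = -277/135 + (100 + 172) = -277/135 + 272 = 36443/135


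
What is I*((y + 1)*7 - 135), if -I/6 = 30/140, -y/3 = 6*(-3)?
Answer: -2250/7 ≈ -321.43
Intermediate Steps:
y = 54 (y = -18*(-3) = -3*(-18) = 54)
I = -9/7 (I = -180/140 = -6*3/14 = -9/7 ≈ -1.2857)
I*((y + 1)*7 - 135) = -9*((54 + 1)*7 - 135)/7 = -9*(55*7 - 135)/7 = -9*(385 - 135)/7 = -9/7*250 = -2250/7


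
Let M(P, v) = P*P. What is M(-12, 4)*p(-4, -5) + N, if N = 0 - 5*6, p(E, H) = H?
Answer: -750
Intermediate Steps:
M(P, v) = P²
N = -30 (N = 0 - 30 = -30)
M(-12, 4)*p(-4, -5) + N = (-12)²*(-5) - 30 = 144*(-5) - 30 = -720 - 30 = -750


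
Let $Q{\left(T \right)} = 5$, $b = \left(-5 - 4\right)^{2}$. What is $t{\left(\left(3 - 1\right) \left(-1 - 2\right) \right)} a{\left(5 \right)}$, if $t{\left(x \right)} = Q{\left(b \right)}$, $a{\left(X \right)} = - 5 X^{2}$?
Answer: $-625$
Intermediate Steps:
$b = 81$ ($b = \left(-9\right)^{2} = 81$)
$t{\left(x \right)} = 5$
$t{\left(\left(3 - 1\right) \left(-1 - 2\right) \right)} a{\left(5 \right)} = 5 \left(- 5 \cdot 5^{2}\right) = 5 \left(\left(-5\right) 25\right) = 5 \left(-125\right) = -625$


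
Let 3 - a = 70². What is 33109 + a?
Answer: 28212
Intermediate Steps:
a = -4897 (a = 3 - 1*70² = 3 - 1*4900 = 3 - 4900 = -4897)
33109 + a = 33109 - 4897 = 28212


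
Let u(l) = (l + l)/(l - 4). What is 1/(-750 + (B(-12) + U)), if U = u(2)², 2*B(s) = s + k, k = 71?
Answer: -2/1433 ≈ -0.0013957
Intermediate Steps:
B(s) = 71/2 + s/2 (B(s) = (s + 71)/2 = (71 + s)/2 = 71/2 + s/2)
u(l) = 2*l/(-4 + l) (u(l) = (2*l)/(-4 + l) = 2*l/(-4 + l))
U = 4 (U = (2*2/(-4 + 2))² = (2*2/(-2))² = (2*2*(-½))² = (-2)² = 4)
1/(-750 + (B(-12) + U)) = 1/(-750 + ((71/2 + (½)*(-12)) + 4)) = 1/(-750 + ((71/2 - 6) + 4)) = 1/(-750 + (59/2 + 4)) = 1/(-750 + 67/2) = 1/(-1433/2) = -2/1433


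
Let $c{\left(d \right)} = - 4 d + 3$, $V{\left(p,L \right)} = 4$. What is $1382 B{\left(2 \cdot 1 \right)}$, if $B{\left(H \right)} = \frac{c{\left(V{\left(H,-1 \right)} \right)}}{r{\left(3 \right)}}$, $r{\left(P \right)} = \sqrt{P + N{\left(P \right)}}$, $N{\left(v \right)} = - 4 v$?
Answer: $\frac{17966 i}{3} \approx 5988.7 i$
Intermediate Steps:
$c{\left(d \right)} = 3 - 4 d$
$r{\left(P \right)} = \sqrt{3} \sqrt{- P}$ ($r{\left(P \right)} = \sqrt{P - 4 P} = \sqrt{- 3 P} = \sqrt{3} \sqrt{- P}$)
$B{\left(H \right)} = \frac{13 i}{3}$ ($B{\left(H \right)} = \frac{3 - 16}{\sqrt{3} \sqrt{\left(-1\right) 3}} = \frac{3 - 16}{\sqrt{3} \sqrt{-3}} = - \frac{13}{\sqrt{3} i \sqrt{3}} = - \frac{13}{3 i} = - 13 \left(- \frac{i}{3}\right) = \frac{13 i}{3}$)
$1382 B{\left(2 \cdot 1 \right)} = 1382 \frac{13 i}{3} = \frac{17966 i}{3}$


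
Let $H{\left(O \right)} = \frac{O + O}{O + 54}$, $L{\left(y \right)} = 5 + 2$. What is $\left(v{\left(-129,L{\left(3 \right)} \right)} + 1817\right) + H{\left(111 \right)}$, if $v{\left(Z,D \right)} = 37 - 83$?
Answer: $\frac{97479}{55} \approx 1772.3$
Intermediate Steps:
$L{\left(y \right)} = 7$
$H{\left(O \right)} = \frac{2 O}{54 + O}$
$v{\left(Z,D \right)} = -46$ ($v{\left(Z,D \right)} = 37 - 83 = -46$)
$\left(v{\left(-129,L{\left(3 \right)} \right)} + 1817\right) + H{\left(111 \right)} = \left(-46 + 1817\right) + 2 \cdot 111 \frac{1}{54 + 111} = 1771 + 2 \cdot 111 \cdot \frac{1}{165} = 1771 + \frac{74}{55} = \frac{97479}{55}$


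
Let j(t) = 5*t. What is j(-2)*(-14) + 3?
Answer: 143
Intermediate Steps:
j(-2)*(-14) + 3 = (5*(-2))*(-14) + 3 = -10*(-14) + 3 = 140 + 3 = 143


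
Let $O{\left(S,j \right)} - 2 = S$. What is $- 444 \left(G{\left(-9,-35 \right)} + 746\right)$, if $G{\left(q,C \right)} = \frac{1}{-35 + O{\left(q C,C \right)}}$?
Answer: $- \frac{15567602}{47} \approx -3.3123 \cdot 10^{5}$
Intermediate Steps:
$O{\left(S,j \right)} = 2 + S$
$G{\left(q,C \right)} = \frac{1}{-33 + C q}$ ($G{\left(q,C \right)} = \frac{1}{-35 + \left(2 + q C\right)} = \frac{1}{-35 + \left(2 + C q\right)} = \frac{1}{-33 + C q}$)
$- 444 \left(G{\left(-9,-35 \right)} + 746\right) = - 444 \left(\frac{1}{-33 - -315} + 746\right) = - 444 \left(\frac{1}{-33 + 315} + 746\right) = - 444 \left(\frac{1}{282} + 746\right) = \left(-444\right) \frac{210373}{282} = - \frac{15567602}{47}$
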